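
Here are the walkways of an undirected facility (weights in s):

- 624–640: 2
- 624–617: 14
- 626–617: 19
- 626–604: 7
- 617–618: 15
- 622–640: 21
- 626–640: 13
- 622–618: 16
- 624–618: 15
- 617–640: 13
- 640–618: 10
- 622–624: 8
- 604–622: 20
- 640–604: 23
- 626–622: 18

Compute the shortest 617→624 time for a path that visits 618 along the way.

Shortest 617→618: 617 → 618 = 15
Shortest 618→624: 618 → 640 → 624 = 12
Total via 618: 15 + 12 = 27 s.

27 s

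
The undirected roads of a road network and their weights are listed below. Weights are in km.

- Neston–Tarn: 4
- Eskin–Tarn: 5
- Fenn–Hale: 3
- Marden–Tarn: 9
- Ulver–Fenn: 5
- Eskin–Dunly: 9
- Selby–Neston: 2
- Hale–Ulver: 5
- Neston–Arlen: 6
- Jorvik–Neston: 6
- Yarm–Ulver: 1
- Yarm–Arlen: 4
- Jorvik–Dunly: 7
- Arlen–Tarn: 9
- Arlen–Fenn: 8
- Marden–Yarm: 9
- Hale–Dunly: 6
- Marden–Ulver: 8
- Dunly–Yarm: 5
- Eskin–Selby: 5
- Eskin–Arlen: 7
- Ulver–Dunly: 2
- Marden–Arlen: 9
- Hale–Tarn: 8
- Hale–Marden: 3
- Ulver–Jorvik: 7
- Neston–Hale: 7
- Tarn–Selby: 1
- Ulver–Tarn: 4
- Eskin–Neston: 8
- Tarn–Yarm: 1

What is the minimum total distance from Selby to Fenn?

Enumerating some paths:
Selby–Tarn–Yarm–Ulver–Hale–Fenn: 1+1+1+5+3 = 11
Selby–Tarn–Yarm–Ulver–Fenn: 1+1+1+5 = 8
Selby–Tarn–Ulver–Fenn: 1+4+5 = 10
The minimum is 8 km via Selby–Tarn–Yarm–Ulver–Fenn.

8 km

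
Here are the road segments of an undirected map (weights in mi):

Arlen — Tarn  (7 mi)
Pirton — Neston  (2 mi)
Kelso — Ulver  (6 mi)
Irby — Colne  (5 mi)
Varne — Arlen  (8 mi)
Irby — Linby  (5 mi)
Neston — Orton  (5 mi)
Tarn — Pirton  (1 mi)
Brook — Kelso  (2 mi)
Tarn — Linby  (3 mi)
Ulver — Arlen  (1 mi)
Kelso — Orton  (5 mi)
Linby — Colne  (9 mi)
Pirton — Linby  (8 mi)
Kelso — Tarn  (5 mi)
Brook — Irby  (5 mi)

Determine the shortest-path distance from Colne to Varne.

27 mi

Running Dijkstra from Colne:
Colne: 0
Irby: 5  (via Colne)
Linby: 9  (via Colne)
Brook: 10  (via Irby)
Kelso: 12  (via Brook)
Tarn: 12  (via Linby)
Pirton: 13  (via Tarn)
Neston: 15  (via Pirton)
Orton: 17  (via Kelso)
Ulver: 18  (via Kelso)
Arlen: 19  (via Tarn)
Varne: 27  (via Arlen)
Shortest route: Colne–Linby–Tarn–Arlen–Varne = 27 mi.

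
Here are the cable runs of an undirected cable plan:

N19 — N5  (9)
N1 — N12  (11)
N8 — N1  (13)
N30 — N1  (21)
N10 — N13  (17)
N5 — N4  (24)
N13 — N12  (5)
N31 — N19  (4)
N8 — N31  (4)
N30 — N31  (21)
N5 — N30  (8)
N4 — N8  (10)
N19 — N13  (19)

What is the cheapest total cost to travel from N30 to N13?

Shortest distances from N30:
N30: 0
N5: 8  (via N30)
N19: 17  (via N5)
N1: 21  (via N30)
N31: 21  (via N30)
N8: 25  (via N31)
N12: 32  (via N1)
N4: 32  (via N5)
N13: 36  (via N19)
Shortest route: N30 → N5 → N19 → N13 = 36.

36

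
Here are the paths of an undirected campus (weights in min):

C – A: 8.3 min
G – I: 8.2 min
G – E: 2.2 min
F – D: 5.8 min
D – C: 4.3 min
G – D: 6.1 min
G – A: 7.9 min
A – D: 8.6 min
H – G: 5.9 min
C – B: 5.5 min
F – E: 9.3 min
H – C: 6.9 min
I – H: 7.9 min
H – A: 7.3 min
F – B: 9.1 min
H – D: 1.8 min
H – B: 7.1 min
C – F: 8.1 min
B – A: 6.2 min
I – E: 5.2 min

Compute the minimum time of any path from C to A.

Shortest distances from C:
C: 0
D: 4.3  (via C)
B: 5.5  (via C)
H: 6.1  (via D)
F: 8.1  (via C)
A: 8.3  (via C)
Shortest route: C → A = 8.3 min.

8.3 min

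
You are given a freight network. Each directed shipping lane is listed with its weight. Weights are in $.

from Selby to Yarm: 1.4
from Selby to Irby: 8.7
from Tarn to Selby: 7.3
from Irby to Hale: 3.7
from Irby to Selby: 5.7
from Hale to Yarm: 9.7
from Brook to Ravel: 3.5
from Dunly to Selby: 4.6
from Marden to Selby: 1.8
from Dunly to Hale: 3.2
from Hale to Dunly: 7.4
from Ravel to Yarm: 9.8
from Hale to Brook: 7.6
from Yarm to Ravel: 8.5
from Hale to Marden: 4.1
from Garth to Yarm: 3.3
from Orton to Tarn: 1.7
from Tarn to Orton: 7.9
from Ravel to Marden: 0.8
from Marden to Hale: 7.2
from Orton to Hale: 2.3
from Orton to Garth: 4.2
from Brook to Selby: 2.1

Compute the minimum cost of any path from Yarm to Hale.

$16.5

Running Dijkstra from Yarm:
Yarm: 0
Ravel: 8.5  (via Yarm)
Marden: 9.3  (via Ravel)
Selby: 11.1  (via Marden)
Hale: 16.5  (via Marden)
Shortest route: Yarm → Ravel → Marden → Hale = $16.5.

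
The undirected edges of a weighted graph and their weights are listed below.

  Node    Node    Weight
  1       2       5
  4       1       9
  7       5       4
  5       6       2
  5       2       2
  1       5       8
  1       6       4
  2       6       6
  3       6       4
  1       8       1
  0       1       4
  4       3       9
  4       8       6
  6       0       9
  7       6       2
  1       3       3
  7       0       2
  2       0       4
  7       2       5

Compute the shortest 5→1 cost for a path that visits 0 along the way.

Shortest 5→0: 5 → 2 → 0 = 6
Shortest 0→1: 0 → 1 = 4
Total via 0: 6 + 4 = 10.

10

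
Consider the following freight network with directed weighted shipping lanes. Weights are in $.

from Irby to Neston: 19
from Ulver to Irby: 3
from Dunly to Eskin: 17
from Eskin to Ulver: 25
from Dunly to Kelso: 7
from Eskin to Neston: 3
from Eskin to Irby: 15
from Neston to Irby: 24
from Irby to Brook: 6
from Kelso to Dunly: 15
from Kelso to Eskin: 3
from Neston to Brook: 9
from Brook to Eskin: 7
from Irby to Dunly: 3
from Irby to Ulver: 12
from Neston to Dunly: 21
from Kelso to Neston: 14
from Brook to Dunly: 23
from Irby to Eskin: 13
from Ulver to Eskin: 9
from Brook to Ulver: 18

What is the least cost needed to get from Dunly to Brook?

$22

Running Dijkstra from Dunly:
Dunly: 0
Kelso: 7  (via Dunly)
Eskin: 10  (via Kelso)
Neston: 13  (via Eskin)
Brook: 22  (via Neston)
Shortest route: Dunly–Kelso–Eskin–Neston–Brook = $22.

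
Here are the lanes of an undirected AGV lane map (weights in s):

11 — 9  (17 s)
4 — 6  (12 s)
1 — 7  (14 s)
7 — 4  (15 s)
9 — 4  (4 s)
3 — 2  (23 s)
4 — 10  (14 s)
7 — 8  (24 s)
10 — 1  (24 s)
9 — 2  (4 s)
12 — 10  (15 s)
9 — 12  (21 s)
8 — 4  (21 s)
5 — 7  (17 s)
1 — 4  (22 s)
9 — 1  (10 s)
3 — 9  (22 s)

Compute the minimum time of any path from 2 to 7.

23 s

Candidate routes:
2 → 9 → 1 → 4 → 7: 4+10+22+15 = 51
2 → 9 → 1 → 7: 4+10+14 = 28
2 → 9 → 4 → 7: 4+4+15 = 23
2 → 9 → 4 → 1 → 7: 4+4+22+14 = 44
Cheapest is 2 → 9 → 4 → 7 at 23 s.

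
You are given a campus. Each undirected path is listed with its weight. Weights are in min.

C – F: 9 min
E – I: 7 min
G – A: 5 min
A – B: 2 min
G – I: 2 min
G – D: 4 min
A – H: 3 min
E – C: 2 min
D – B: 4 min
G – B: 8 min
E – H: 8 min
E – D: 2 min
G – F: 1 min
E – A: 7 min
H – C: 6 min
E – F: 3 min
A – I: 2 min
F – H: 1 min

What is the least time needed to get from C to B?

8 min

Running Dijkstra from C:
C: 0
E: 2  (via C)
D: 4  (via E)
F: 5  (via E)
G: 6  (via F)
H: 6  (via C)
B: 8  (via D)
Shortest route: C → E → D → B = 8 min.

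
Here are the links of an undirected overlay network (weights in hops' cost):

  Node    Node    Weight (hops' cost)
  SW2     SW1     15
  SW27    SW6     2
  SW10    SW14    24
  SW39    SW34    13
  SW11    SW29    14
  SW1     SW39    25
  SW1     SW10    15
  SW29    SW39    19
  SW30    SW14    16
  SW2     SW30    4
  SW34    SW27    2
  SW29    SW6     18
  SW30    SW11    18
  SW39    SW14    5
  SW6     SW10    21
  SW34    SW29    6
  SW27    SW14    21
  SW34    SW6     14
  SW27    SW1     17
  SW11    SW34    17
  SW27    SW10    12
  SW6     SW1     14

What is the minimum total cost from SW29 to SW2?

Compare a few routes:
SW29–SW11–SW30–SW2: 14+18+4 = 36
SW29–SW34–SW27–SW6–SW1–SW2: 6+2+2+14+15 = 39
SW29–SW39–SW14–SW30–SW2: 19+5+16+4 = 44
SW29–SW34–SW27–SW1–SW2: 6+2+17+15 = 40
The minimum is 36 hops' cost via SW29–SW11–SW30–SW2.

36 hops' cost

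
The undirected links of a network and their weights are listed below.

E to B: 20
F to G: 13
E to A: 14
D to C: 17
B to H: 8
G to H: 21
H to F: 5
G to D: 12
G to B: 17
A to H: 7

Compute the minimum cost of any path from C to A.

Compare a few routes:
C–D–G–H–A: 17+12+21+7 = 57
C–D–G–B–E–A: 17+12+17+20+14 = 80
C–D–G–B–H–A: 17+12+17+8+7 = 61
C–D–G–F–H–A: 17+12+13+5+7 = 54
The minimum is 54 via C–D–G–F–H–A.

54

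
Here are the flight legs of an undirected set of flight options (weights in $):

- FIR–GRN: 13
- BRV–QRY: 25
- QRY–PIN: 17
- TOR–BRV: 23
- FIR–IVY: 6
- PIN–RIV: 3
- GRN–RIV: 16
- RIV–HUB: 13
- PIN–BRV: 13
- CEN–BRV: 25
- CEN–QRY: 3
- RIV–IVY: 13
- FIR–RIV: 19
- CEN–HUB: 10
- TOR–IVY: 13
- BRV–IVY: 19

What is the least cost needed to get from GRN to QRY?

Candidate routes:
GRN - RIV - PIN - QRY: 16+3+17 = 36
GRN - RIV - HUB - CEN - QRY: 16+13+10+3 = 42
Cheapest is GRN - RIV - PIN - QRY at $36.

$36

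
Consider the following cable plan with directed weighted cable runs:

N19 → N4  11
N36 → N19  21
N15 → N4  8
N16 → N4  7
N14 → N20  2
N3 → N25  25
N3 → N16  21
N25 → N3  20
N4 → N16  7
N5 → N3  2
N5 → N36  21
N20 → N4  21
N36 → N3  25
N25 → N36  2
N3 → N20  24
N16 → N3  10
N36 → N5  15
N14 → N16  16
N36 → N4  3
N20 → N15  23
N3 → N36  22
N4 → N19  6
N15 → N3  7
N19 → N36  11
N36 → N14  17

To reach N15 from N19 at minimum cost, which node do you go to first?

Candidate routes:
N19 → N36 → N14 → N20 → N15: 11+17+2+23 = 53
N19 → N4 → N16 → N3 → N20 → N15: 11+7+10+24+23 = 75
The minimum is 53 via N19 → N36 → N14 → N20 → N15.
So from N19 the first move is to N36.

N36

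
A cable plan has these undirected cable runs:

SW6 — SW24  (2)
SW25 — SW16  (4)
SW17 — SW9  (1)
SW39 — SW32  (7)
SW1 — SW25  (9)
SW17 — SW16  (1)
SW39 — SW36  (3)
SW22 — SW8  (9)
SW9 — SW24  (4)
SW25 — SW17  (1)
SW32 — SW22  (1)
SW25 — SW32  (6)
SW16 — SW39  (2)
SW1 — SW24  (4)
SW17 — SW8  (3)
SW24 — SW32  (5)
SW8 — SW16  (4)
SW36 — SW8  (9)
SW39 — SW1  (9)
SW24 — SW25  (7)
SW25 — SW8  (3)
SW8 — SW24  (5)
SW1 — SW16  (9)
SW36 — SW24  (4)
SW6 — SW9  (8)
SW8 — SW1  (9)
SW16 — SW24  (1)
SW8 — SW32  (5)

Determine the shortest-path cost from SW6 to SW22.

Settle nodes by increasing distance from SW6:
SW6: 0
SW24: 2  (via SW6)
SW16: 3  (via SW24)
SW17: 4  (via SW16)
SW9: 5  (via SW17)
SW25: 5  (via SW17)
SW39: 5  (via SW16)
SW36: 6  (via SW24)
SW1: 6  (via SW24)
SW32: 7  (via SW24)
SW8: 7  (via SW24)
SW22: 8  (via SW32)
Shortest route: SW6–SW24–SW32–SW22 = 8.

8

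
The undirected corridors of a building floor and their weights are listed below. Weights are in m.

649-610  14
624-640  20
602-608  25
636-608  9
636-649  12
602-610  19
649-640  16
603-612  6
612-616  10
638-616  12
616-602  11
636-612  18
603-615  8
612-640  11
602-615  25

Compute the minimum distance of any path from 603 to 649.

33 m

Settle nodes by increasing distance from 603:
603: 0
612: 6  (via 603)
615: 8  (via 603)
616: 16  (via 612)
640: 17  (via 612)
636: 24  (via 612)
602: 27  (via 616)
638: 28  (via 616)
608: 33  (via 636)
649: 33  (via 640)
Shortest route: 603 → 612 → 640 → 649 = 33 m.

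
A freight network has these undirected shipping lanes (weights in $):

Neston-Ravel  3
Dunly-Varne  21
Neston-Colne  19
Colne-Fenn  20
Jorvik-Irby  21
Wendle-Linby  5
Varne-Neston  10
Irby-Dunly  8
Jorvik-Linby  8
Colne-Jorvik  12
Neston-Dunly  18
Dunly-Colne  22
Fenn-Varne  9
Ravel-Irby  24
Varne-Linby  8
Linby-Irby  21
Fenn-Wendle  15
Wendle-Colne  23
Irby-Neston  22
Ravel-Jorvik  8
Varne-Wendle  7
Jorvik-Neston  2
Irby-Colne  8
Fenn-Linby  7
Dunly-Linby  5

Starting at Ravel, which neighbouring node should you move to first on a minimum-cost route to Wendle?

Neston

Enumerating some paths:
Ravel → Neston → Jorvik → Linby → Wendle: 3+2+8+5 = 18
Ravel → Neston → Varne → Wendle: 3+10+7 = 20
The minimum is $18 via Ravel → Neston → Jorvik → Linby → Wendle.
So from Ravel the first move is to Neston.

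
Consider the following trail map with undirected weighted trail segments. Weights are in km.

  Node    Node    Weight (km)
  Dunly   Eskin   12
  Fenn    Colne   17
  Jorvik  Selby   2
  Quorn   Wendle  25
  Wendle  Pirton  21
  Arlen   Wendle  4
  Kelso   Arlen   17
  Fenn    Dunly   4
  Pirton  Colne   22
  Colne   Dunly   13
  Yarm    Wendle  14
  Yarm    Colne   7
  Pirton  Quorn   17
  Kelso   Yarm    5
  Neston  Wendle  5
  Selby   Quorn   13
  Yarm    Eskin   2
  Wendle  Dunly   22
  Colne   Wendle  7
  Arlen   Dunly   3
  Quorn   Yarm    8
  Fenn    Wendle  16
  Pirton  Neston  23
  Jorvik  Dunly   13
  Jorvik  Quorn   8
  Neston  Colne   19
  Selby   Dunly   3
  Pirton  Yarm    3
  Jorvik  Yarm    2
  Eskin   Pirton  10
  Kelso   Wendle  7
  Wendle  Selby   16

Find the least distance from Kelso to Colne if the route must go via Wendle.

14 km

Best Kelso to Wendle: Kelso–Wendle costing 7
Shortest Wendle→Colne: Wendle–Colne = 7
Total via Wendle: 7 + 7 = 14 km.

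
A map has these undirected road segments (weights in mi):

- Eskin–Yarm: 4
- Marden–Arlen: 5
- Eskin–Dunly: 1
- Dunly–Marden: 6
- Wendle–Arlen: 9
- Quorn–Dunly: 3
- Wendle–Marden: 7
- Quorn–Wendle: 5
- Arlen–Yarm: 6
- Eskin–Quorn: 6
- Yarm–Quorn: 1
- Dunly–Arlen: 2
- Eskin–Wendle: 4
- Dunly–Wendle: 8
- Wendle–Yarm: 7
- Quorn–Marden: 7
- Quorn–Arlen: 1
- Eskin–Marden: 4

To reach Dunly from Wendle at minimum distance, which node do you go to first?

Candidate routes:
Wendle–Eskin–Dunly: 4+1 = 5
Wendle–Quorn–Arlen–Dunly: 5+1+2 = 8
The minimum is 5 mi via Wendle–Eskin–Dunly.
So from Wendle the first move is to Eskin.

Eskin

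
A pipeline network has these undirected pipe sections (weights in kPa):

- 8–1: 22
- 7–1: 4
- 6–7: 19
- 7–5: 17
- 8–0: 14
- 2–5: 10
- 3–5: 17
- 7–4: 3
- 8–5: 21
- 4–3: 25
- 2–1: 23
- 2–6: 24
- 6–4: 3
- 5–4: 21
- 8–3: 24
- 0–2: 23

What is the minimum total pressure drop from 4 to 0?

Candidate routes:
4 → 7 → 1 → 2 → 0: 3+4+23+23 = 53
4 → 7 → 5 → 2 → 0: 3+17+10+23 = 53
4 → 7 → 1 → 8 → 0: 3+4+22+14 = 43
4 → 6 → 2 → 0: 3+24+23 = 50
Cheapest is 4 → 7 → 1 → 8 → 0 at 43 kPa.

43 kPa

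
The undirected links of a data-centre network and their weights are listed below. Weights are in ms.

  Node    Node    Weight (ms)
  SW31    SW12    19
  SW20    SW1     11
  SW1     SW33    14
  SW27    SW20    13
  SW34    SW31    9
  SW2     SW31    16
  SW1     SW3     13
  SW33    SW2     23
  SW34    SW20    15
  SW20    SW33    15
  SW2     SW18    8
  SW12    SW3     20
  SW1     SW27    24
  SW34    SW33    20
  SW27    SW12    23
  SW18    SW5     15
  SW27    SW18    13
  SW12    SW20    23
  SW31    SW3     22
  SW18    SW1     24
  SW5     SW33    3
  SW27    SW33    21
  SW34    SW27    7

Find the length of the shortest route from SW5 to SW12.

Candidate routes:
SW5 → SW33 → SW27 → SW12: 3+21+23 = 47
SW5 → SW33 → SW20 → SW12: 3+15+23 = 41
SW5 → SW18 → SW27 → SW12: 15+13+23 = 51
SW5 → SW33 → SW1 → SW3 → SW12: 3+14+13+20 = 50
The minimum is 41 ms via SW5 → SW33 → SW20 → SW12.

41 ms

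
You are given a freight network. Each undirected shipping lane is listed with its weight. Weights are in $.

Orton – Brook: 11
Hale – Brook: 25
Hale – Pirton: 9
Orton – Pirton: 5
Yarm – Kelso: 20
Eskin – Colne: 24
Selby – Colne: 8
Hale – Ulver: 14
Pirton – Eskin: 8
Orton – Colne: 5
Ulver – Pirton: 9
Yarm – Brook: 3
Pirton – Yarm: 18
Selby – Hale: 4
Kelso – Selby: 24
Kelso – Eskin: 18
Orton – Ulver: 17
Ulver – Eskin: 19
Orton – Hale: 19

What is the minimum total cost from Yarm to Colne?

$19

Compare a few routes:
Yarm - Pirton - Orton - Colne: 18+5+5 = 28
Yarm - Brook - Hale - Selby - Colne: 3+25+4+8 = 40
Yarm - Brook - Orton - Colne: 3+11+5 = 19
Yarm - Pirton - Hale - Selby - Colne: 18+9+4+8 = 39
The minimum is $19 via Yarm - Brook - Orton - Colne.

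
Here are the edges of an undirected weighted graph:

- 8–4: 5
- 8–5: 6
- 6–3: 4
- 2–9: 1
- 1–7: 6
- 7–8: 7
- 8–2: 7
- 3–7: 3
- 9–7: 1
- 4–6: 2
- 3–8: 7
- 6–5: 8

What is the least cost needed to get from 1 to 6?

13

Shortest distances from 1:
1: 0
7: 6  (via 1)
9: 7  (via 7)
2: 8  (via 9)
3: 9  (via 7)
6: 13  (via 3)
Shortest route: 1 → 7 → 3 → 6 = 13.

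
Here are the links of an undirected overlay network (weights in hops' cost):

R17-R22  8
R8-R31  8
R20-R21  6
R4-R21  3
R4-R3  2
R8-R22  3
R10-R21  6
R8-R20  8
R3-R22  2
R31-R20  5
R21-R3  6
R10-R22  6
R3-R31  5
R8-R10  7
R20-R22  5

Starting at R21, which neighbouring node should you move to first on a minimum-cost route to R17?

Compare a few routes:
R21–R4–R3–R22–R17: 3+2+2+8 = 15
R21–R3–R22–R17: 6+2+8 = 16
The minimum is 15 hops' cost via R21–R4–R3–R22–R17.
So from R21 the first move is to R4.

R4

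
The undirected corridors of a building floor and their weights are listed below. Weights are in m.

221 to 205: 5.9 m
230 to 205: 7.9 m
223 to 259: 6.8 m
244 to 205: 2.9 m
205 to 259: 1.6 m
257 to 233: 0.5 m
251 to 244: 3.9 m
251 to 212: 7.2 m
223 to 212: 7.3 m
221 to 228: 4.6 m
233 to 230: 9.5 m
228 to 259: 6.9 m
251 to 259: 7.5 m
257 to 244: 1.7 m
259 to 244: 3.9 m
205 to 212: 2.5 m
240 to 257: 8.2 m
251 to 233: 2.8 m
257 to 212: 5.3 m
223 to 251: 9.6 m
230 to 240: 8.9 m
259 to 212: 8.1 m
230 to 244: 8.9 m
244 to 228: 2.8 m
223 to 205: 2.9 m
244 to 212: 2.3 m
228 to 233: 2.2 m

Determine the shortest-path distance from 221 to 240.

Shortest distances from 221:
221: 0
228: 4.6  (via 221)
205: 5.9  (via 221)
233: 6.8  (via 228)
257: 7.3  (via 233)
244: 7.4  (via 228)
259: 7.5  (via 205)
212: 8.4  (via 205)
223: 8.8  (via 205)
251: 9.6  (via 233)
230: 13.8  (via 205)
240: 15.5  (via 257)
Shortest route: 221–228–233–257–240 = 15.5 m.

15.5 m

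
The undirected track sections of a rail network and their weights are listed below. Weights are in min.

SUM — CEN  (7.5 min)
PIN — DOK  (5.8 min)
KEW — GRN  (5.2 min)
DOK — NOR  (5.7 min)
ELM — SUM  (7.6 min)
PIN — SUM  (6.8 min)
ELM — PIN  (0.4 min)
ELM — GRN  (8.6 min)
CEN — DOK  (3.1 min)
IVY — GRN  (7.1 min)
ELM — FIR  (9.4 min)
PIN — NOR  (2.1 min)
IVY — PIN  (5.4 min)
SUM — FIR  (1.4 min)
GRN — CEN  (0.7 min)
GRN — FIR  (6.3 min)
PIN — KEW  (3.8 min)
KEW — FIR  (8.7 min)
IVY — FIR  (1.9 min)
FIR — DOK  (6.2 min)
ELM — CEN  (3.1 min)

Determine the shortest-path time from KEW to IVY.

Settle nodes by increasing distance from KEW:
KEW: 0
PIN: 3.8  (via KEW)
ELM: 4.2  (via PIN)
GRN: 5.2  (via KEW)
NOR: 5.9  (via PIN)
CEN: 5.9  (via GRN)
FIR: 8.7  (via KEW)
DOK: 9  (via CEN)
IVY: 9.2  (via PIN)
Shortest route: KEW → PIN → IVY = 9.2 min.

9.2 min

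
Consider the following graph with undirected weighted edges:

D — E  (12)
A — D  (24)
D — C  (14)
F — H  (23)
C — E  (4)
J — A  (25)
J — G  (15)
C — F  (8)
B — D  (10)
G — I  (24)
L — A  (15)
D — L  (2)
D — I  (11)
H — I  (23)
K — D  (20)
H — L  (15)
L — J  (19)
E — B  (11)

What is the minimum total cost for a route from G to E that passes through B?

56

Best G to B: G–I–D–B costing 45
Best B to E: B–E costing 11
Total via B: 45 + 11 = 56.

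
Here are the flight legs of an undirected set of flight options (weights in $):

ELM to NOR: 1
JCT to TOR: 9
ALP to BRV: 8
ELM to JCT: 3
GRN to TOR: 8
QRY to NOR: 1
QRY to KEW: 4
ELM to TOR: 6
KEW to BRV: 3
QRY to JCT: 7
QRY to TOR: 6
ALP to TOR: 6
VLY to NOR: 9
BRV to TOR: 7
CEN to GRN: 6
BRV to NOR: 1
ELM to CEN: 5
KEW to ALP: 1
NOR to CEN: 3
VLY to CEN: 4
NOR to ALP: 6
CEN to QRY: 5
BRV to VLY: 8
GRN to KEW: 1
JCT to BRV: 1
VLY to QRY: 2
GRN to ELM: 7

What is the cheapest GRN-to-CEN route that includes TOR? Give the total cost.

$18

Best GRN to TOR: GRN–TOR costing 8
Shortest TOR→CEN: TOR–QRY–NOR–CEN = 10
Total via TOR: 8 + 10 = $18.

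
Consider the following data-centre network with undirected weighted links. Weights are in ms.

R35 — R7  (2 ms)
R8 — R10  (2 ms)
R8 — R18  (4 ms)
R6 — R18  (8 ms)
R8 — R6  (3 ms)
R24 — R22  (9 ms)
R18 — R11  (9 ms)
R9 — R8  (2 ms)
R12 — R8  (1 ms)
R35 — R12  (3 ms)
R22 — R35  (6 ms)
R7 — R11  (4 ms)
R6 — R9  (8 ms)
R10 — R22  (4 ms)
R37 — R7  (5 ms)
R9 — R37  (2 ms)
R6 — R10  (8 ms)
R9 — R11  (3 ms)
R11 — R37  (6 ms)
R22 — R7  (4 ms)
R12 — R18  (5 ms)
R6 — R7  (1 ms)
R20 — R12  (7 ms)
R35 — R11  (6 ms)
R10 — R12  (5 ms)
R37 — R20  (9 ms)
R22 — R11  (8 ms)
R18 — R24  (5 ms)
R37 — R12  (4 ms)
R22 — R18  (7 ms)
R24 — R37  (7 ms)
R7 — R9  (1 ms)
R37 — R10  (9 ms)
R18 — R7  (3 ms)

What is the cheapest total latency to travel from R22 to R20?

Candidate routes:
R22 → R10 → R8 → R12 → R20: 4+2+1+7 = 14
R22 → R7 → R9 → R8 → R12 → R20: 4+1+2+1+7 = 15
R22 → R35 → R12 → R20: 6+3+7 = 16
R22 → R7 → R35 → R12 → R20: 4+2+3+7 = 16
The minimum is 14 ms via R22 → R10 → R8 → R12 → R20.

14 ms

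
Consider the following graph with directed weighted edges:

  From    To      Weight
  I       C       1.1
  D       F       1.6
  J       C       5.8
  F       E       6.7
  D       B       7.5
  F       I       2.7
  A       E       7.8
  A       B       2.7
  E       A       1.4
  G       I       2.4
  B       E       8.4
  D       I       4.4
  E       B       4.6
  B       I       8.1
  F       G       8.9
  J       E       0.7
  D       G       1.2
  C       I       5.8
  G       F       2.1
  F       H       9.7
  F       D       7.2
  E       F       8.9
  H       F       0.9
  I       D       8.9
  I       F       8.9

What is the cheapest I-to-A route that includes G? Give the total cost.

Best I to G: I–D–G costing 10.1
Shortest G→A: G–F–E–A = 10.2
Total via G: 10.1 + 10.2 = 20.3.

20.3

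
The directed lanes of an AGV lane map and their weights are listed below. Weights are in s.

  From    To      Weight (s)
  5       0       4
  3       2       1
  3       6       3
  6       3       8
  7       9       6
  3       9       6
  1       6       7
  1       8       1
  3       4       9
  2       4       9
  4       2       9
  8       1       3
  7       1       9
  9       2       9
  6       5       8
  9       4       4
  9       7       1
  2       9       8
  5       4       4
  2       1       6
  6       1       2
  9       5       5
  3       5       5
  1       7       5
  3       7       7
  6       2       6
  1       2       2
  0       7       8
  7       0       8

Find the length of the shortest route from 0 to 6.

Running Dijkstra from 0:
0: 0
7: 8  (via 0)
9: 14  (via 7)
1: 17  (via 7)
4: 18  (via 9)
8: 18  (via 1)
2: 19  (via 1)
5: 19  (via 9)
6: 24  (via 1)
Shortest route: 0 → 7 → 1 → 6 = 24 s.

24 s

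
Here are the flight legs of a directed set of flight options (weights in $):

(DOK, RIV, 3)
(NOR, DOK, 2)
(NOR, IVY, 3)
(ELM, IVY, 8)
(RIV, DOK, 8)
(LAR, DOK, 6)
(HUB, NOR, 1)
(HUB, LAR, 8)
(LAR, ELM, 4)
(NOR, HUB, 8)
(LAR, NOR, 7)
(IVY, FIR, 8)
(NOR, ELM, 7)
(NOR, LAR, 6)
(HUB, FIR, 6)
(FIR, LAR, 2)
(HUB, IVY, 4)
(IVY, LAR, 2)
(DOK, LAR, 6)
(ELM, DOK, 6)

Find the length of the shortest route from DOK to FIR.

$24

Compare a few routes:
DOK - LAR - NOR - IVY - FIR: 6+7+3+8 = 24
DOK - LAR - NOR - HUB - IVY - FIR: 6+7+8+4+8 = 33
DOK - LAR - ELM - IVY - FIR: 6+4+8+8 = 26
DOK - LAR - NOR - HUB - FIR: 6+7+8+6 = 27
The minimum is $24 via DOK - LAR - NOR - IVY - FIR.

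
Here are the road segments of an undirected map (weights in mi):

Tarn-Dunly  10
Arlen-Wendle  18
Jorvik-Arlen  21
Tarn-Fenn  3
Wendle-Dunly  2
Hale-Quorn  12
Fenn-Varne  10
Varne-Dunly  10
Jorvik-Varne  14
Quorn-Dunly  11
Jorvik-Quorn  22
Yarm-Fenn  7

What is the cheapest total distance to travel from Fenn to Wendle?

Shortest distances from Fenn:
Fenn: 0
Tarn: 3  (via Fenn)
Yarm: 7  (via Fenn)
Varne: 10  (via Fenn)
Dunly: 13  (via Tarn)
Wendle: 15  (via Dunly)
Shortest route: Fenn → Tarn → Dunly → Wendle = 15 mi.

15 mi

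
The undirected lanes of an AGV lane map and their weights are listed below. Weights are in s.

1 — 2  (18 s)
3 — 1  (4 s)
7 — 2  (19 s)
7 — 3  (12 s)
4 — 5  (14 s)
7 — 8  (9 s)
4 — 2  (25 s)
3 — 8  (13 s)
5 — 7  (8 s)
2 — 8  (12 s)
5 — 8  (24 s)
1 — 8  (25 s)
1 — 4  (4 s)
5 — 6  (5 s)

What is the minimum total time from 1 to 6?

23 s

Settle nodes by increasing distance from 1:
1: 0
3: 4  (via 1)
4: 4  (via 1)
7: 16  (via 3)
8: 17  (via 3)
2: 18  (via 1)
5: 18  (via 4)
6: 23  (via 5)
Shortest route: 1–4–5–6 = 23 s.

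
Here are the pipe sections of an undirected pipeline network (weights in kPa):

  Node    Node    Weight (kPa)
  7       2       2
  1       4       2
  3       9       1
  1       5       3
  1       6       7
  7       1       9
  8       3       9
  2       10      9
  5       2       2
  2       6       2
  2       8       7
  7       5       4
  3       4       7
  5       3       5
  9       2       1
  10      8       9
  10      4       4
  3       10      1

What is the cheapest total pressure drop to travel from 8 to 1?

12 kPa

Enumerating some paths:
8 - 2 - 5 - 1: 7+2+3 = 12
8 - 10 - 4 - 1: 9+4+2 = 15
Cheapest is 8 - 2 - 5 - 1 at 12 kPa.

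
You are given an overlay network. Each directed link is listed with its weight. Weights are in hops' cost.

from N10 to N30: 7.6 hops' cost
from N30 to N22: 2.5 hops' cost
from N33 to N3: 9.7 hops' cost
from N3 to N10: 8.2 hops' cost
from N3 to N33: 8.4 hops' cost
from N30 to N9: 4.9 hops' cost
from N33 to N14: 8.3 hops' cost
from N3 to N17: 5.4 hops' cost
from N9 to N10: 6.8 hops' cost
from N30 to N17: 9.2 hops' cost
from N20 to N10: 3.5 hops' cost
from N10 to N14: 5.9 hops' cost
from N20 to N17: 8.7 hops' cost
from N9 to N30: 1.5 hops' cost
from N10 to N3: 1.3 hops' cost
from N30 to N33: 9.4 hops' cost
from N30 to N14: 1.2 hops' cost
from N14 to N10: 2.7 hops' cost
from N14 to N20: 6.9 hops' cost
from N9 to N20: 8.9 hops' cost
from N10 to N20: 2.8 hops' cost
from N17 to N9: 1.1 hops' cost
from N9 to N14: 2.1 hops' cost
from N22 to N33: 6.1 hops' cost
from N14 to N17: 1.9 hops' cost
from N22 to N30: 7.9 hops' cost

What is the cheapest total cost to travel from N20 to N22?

13.6 hops' cost

Shortest distances from N20:
N20: 0
N10: 3.5  (via N20)
N3: 4.8  (via N10)
N17: 8.7  (via N20)
N14: 9.4  (via N10)
N9: 9.8  (via N17)
N30: 11.1  (via N10)
N33: 13.2  (via N3)
N22: 13.6  (via N30)
Shortest route: N20 → N10 → N30 → N22 = 13.6 hops' cost.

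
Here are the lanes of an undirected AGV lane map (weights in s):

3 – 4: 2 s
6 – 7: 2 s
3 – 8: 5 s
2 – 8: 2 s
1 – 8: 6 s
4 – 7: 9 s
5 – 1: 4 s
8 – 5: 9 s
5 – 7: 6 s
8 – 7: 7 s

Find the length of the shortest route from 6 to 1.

Shortest distances from 6:
6: 0
7: 2  (via 6)
5: 8  (via 7)
8: 9  (via 7)
2: 11  (via 8)
4: 11  (via 7)
1: 12  (via 5)
Shortest route: 6–7–5–1 = 12 s.

12 s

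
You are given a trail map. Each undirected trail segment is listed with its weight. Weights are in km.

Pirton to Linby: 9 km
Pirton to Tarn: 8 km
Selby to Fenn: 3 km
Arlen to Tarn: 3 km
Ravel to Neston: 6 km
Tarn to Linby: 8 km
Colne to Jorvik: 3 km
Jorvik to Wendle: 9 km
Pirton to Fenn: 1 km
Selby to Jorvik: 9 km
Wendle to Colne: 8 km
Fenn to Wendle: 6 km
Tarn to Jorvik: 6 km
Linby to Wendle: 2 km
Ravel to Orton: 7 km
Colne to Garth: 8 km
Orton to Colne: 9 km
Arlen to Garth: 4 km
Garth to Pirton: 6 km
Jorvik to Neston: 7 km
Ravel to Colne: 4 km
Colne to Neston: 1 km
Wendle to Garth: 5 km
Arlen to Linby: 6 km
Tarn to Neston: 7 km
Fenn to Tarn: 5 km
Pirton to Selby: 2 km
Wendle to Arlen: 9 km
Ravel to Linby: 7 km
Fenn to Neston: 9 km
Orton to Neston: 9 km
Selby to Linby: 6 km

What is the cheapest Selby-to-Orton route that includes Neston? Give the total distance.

21 km

Best Selby to Neston: Selby–Fenn–Neston costing 12
Best Neston to Orton: Neston–Orton costing 9
Total via Neston: 12 + 9 = 21 km.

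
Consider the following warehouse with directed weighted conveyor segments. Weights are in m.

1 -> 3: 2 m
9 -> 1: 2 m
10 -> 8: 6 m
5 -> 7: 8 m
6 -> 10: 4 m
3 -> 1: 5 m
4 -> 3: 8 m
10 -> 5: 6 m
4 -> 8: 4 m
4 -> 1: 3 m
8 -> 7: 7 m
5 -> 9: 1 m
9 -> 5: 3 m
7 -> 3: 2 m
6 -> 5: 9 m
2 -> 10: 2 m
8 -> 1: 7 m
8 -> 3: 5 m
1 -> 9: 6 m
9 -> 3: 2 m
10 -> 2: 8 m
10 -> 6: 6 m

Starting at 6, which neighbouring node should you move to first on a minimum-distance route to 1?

5

Enumerating some paths:
6 → 10 → 5 → 9 → 1: 4+6+1+2 = 13
6 → 5 → 9 → 1: 9+1+2 = 12
The minimum is 12 m via 6 → 5 → 9 → 1.
So from 6 the first move is to 5.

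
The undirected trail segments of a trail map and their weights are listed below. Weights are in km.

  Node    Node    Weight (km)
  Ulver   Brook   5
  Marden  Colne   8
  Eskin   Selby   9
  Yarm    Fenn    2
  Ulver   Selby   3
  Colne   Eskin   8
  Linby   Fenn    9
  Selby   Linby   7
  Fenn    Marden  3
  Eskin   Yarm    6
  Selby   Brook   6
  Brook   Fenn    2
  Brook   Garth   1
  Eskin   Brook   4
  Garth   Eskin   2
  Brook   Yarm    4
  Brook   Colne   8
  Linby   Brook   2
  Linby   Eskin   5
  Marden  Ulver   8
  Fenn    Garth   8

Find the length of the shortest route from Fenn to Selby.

8 km

Settle nodes by increasing distance from Fenn:
Fenn: 0
Brook: 2  (via Fenn)
Yarm: 2  (via Fenn)
Marden: 3  (via Fenn)
Garth: 3  (via Brook)
Linby: 4  (via Brook)
Eskin: 5  (via Garth)
Ulver: 7  (via Brook)
Selby: 8  (via Brook)
Shortest route: Fenn → Brook → Selby = 8 km.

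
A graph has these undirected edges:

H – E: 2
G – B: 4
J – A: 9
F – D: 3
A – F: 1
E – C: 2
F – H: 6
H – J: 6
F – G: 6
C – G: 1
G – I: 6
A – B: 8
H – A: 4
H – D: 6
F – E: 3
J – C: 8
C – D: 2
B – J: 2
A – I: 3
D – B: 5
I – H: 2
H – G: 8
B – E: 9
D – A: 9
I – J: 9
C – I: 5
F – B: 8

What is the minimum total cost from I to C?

5

Shortest distances from I:
I: 0
H: 2  (via I)
A: 3  (via I)
E: 4  (via H)
F: 4  (via A)
C: 5  (via I)
Shortest route: I → C = 5.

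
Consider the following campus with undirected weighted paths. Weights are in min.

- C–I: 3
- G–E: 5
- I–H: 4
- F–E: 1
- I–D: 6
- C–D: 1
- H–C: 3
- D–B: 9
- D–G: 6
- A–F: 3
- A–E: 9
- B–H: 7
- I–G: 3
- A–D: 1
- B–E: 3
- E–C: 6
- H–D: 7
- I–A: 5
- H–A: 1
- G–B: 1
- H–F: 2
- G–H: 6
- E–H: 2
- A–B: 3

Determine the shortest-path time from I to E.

6 min

Settle nodes by increasing distance from I:
I: 0
C: 3  (via I)
G: 3  (via I)
B: 4  (via G)
D: 4  (via C)
H: 4  (via I)
A: 5  (via I)
E: 6  (via H)
Shortest route: I → H → E = 6 min.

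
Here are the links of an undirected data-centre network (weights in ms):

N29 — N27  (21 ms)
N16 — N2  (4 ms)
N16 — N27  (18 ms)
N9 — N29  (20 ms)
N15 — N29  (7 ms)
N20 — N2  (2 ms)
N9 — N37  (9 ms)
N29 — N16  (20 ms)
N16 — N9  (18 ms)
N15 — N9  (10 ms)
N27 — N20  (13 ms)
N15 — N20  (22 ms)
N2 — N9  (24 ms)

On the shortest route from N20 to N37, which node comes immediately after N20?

N2

Enumerating some paths:
N20–N2–N9–N37: 2+24+9 = 35
N20–N2–N16–N9–N37: 2+4+18+9 = 33
N20–N2–N16–N29–N15–N9–N37: 2+4+20+7+10+9 = 52
N20–N15–N9–N37: 22+10+9 = 41
Cheapest is N20–N2–N16–N9–N37 at 33 ms.
So from N20 the first move is to N2.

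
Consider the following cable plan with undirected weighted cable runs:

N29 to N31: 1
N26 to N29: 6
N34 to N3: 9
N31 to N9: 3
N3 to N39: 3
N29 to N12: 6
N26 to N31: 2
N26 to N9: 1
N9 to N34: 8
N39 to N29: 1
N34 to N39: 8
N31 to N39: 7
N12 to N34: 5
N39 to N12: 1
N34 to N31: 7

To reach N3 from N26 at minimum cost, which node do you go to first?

Enumerating some paths:
N26 - N9 - N31 - N29 - N39 - N3: 1+3+1+1+3 = 9
N26 - N31 - N29 - N39 - N3: 2+1+1+3 = 7
Cheapest is N26 - N31 - N29 - N39 - N3 at 7.
So from N26 the first move is to N31.

N31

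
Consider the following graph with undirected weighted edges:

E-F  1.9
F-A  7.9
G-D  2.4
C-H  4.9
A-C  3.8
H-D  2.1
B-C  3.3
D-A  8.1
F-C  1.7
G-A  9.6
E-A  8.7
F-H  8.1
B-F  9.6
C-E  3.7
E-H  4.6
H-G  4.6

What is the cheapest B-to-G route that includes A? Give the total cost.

16.7

Shortest B→A: B → C → A = 7.1
Best A to G: A → G costing 9.6
Total via A: 7.1 + 9.6 = 16.7.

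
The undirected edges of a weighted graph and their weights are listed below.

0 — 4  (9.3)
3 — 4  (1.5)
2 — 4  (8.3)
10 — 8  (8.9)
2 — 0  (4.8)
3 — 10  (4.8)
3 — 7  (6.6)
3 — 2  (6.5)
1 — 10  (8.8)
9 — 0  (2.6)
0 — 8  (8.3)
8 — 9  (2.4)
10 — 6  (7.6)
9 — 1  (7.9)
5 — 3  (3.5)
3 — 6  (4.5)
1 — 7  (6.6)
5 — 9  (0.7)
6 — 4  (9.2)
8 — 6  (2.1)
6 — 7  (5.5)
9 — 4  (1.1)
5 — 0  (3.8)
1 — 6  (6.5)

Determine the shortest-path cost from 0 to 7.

Enumerating some paths:
0 → 9 → 4 → 3 → 7: 2.6+1.1+1.5+6.6 = 11.8
0 → 9 → 8 → 6 → 7: 2.6+2.4+2.1+5.5 = 12.6
0 → 9 → 5 → 3 → 7: 2.6+0.7+3.5+6.6 = 13.4
0 → 5 → 9 → 4 → 3 → 7: 3.8+0.7+1.1+1.5+6.6 = 13.7
Cheapest is 0 → 9 → 4 → 3 → 7 at 11.8.

11.8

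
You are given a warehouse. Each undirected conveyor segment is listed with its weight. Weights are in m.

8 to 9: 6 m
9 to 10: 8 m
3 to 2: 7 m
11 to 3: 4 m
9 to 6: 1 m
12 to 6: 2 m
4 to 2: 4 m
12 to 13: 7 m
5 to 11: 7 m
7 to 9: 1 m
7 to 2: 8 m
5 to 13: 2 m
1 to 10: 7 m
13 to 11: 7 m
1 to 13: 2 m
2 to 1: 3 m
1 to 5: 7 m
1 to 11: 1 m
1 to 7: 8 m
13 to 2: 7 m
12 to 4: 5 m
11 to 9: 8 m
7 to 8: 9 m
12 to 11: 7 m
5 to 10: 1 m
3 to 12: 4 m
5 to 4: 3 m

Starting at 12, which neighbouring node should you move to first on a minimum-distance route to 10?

4

Candidate routes:
12 → 13 → 5 → 10: 7+2+1 = 10
12 → 6 → 9 → 10: 2+1+8 = 11
12 → 4 → 5 → 10: 5+3+1 = 9
The minimum is 9 m via 12 → 4 → 5 → 10.
So from 12 the first move is to 4.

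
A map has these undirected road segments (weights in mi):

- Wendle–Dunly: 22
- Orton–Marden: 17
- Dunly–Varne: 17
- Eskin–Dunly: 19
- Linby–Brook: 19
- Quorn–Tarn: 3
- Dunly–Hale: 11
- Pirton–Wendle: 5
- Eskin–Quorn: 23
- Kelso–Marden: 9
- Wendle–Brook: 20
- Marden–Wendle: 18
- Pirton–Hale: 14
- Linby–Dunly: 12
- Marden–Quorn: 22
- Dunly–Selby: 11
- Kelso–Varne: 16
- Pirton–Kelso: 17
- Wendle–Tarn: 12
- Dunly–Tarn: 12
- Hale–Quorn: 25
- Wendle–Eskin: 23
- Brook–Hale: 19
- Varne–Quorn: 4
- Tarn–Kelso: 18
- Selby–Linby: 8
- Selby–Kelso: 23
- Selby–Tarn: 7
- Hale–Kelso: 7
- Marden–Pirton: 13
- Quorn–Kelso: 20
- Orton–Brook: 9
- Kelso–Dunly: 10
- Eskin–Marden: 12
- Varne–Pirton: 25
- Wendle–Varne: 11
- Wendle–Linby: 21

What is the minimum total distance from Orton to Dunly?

Enumerating some paths:
Orton–Brook–Hale–Dunly: 9+19+11 = 39
Orton–Brook–Linby–Dunly: 9+19+12 = 40
Orton–Marden–Kelso–Dunly: 17+9+10 = 36
Orton–Marden–Kelso–Hale–Dunly: 17+9+7+11 = 44
Cheapest is Orton–Marden–Kelso–Dunly at 36 mi.

36 mi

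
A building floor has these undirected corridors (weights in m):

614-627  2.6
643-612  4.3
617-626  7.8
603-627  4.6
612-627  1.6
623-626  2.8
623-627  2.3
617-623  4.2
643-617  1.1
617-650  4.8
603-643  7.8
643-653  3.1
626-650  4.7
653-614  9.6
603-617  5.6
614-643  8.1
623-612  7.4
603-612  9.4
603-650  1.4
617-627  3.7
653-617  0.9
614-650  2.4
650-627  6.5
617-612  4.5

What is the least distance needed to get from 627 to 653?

Compare a few routes:
627–612–617–653: 1.6+4.5+0.9 = 7
627–623–617–653: 2.3+4.2+0.9 = 7.4
627–617–653: 3.7+0.9 = 4.6
The minimum is 4.6 m via 627–617–653.

4.6 m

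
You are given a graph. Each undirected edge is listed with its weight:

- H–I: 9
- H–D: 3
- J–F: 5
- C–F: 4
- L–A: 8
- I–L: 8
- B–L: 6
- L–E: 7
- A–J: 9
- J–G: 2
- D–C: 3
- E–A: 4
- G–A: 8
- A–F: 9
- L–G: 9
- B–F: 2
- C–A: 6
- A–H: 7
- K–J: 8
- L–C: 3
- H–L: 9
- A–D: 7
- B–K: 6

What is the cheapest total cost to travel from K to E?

Settle nodes by increasing distance from K:
K: 0
B: 6  (via K)
F: 8  (via B)
J: 8  (via K)
G: 10  (via J)
C: 12  (via F)
L: 12  (via B)
D: 15  (via C)
A: 17  (via F)
H: 18  (via D)
E: 19  (via L)
Shortest route: K–B–L–E = 19.

19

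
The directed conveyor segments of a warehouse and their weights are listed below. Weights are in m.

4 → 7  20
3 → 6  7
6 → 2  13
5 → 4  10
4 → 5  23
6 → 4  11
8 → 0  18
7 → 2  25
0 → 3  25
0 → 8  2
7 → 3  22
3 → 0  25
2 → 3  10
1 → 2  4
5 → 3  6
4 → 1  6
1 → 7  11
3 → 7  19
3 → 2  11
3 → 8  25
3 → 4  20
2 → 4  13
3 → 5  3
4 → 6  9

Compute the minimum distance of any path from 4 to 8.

45 m

Running Dijkstra from 4:
4: 0
1: 6  (via 4)
6: 9  (via 4)
2: 10  (via 1)
7: 17  (via 1)
3: 20  (via 2)
5: 23  (via 4)
0: 45  (via 3)
8: 45  (via 3)
Shortest route: 4 → 1 → 2 → 3 → 8 = 45 m.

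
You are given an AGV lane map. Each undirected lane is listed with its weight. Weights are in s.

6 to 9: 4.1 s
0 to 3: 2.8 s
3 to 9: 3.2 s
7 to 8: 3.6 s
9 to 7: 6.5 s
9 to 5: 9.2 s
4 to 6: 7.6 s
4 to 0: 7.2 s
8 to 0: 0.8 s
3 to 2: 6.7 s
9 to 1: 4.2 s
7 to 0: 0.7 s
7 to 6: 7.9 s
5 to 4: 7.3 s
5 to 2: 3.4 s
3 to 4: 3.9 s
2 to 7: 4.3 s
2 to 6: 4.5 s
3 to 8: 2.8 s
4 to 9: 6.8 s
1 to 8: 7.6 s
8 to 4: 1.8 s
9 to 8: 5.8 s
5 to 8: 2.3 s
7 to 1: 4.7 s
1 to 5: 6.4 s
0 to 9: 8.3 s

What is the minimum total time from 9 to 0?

6 s

Shortest distances from 9:
9: 0
3: 3.2  (via 9)
6: 4.1  (via 9)
1: 4.2  (via 9)
8: 5.8  (via 9)
0: 6  (via 3)
Shortest route: 9–3–0 = 6 s.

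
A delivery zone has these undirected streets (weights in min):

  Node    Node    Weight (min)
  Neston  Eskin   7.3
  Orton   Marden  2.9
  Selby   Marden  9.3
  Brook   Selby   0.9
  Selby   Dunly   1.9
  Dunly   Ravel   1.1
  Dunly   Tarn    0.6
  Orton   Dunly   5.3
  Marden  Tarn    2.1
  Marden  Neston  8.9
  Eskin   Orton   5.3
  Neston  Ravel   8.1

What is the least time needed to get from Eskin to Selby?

12.5 min

Enumerating some paths:
Eskin - Neston - Ravel - Dunly - Selby: 7.3+8.1+1.1+1.9 = 18.4
Eskin - Orton - Marden - Selby: 5.3+2.9+9.3 = 17.5
Eskin - Orton - Marden - Tarn - Dunly - Selby: 5.3+2.9+2.1+0.6+1.9 = 12.8
Eskin - Orton - Dunly - Selby: 5.3+5.3+1.9 = 12.5
The minimum is 12.5 min via Eskin - Orton - Dunly - Selby.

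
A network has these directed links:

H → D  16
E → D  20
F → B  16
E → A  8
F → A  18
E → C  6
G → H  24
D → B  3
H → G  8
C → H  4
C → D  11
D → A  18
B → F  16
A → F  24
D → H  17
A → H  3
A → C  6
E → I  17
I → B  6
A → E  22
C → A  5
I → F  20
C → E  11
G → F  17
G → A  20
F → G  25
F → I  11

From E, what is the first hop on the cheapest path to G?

C

Candidate routes:
E–C–H–G: 6+4+8 = 18
E–A–H–G: 8+3+8 = 19
The minimum is 18 via E–C–H–G.
So from E the first move is to C.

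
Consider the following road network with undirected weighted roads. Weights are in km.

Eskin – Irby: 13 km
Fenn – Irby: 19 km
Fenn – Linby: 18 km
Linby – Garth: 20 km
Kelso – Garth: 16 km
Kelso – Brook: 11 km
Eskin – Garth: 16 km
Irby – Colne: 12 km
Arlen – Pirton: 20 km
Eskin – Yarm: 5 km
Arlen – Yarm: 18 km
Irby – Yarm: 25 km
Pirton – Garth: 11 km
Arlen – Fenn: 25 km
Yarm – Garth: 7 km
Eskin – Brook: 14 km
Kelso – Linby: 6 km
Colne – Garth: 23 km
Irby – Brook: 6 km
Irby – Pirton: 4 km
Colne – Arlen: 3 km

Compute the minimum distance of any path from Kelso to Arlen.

32 km

Compare a few routes:
Kelso - Brook - Irby - Pirton - Arlen: 11+6+4+20 = 41
Kelso - Garth - Yarm - Arlen: 16+7+18 = 41
Kelso - Brook - Irby - Colne - Arlen: 11+6+12+3 = 32
The minimum is 32 km via Kelso - Brook - Irby - Colne - Arlen.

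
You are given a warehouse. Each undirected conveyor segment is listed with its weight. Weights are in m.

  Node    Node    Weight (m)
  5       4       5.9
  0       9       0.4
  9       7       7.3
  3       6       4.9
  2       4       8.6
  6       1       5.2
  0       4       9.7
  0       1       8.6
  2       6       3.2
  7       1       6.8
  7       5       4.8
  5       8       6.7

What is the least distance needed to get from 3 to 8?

Shortest distances from 3:
3: 0
6: 4.9  (via 3)
2: 8.1  (via 6)
1: 10.1  (via 6)
4: 16.7  (via 2)
7: 16.9  (via 1)
0: 18.7  (via 1)
9: 19.1  (via 0)
5: 21.7  (via 7)
8: 28.4  (via 5)
Shortest route: 3–6–1–7–5–8 = 28.4 m.

28.4 m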